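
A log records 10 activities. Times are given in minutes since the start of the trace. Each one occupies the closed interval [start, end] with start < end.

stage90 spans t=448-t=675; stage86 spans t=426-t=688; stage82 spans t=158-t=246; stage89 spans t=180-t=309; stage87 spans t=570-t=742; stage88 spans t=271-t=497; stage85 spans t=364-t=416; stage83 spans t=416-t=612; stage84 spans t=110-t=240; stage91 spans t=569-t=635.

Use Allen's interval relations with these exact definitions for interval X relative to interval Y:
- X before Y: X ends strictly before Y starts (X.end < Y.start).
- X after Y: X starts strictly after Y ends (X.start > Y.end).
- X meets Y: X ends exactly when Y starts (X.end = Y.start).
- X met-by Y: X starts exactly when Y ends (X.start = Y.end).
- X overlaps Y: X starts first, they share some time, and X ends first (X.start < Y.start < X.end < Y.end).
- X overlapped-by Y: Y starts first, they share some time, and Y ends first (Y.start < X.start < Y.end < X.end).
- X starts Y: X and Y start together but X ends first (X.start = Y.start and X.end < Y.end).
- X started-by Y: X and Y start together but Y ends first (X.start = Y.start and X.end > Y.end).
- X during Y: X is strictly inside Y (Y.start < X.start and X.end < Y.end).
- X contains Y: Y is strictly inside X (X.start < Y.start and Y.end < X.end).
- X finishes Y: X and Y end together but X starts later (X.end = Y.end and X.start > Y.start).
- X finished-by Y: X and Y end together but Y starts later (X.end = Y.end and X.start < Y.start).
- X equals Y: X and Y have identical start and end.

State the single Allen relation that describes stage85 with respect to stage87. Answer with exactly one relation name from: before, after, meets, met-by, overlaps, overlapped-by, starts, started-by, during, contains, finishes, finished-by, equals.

stage85 = [t=364, t=416]; stage87 = [t=570, t=742].
Compare endpoints: stage85.start < stage87.start, stage85.start < stage87.end, stage85.end < stage87.start, stage85.end < stage87.end.
That pattern is 'before'.

before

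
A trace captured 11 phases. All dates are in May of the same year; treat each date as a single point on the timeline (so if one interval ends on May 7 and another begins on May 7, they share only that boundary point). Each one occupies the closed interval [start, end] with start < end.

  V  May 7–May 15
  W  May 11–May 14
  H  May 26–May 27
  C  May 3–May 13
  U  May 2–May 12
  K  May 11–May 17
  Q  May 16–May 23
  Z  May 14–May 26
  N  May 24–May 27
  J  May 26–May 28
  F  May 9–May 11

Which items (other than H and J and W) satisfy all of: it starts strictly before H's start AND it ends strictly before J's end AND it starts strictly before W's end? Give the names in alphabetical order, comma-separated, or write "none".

Conditions: its start is strictly before H's start (X.start < May 26) AND its end is strictly before J's end (X.end < May 28) AND its start is strictly before W's end (X.start < May 14).
C: start May 3 < May 26? ✓; end May 13 < May 28? ✓; start May 3 < May 14? ✓ → yes.
F: start May 9 < May 26? ✓; end May 11 < May 28? ✓; start May 9 < May 14? ✓ → yes.
K: start May 11 < May 26? ✓; end May 17 < May 28? ✓; start May 11 < May 14? ✓ → yes.
N: start May 24 < May 26? ✓; end May 27 < May 28? ✓; start May 24 < May 14? ✗ → no.
Q: start May 16 < May 26? ✓; end May 23 < May 28? ✓; start May 16 < May 14? ✗ → no.
U: start May 2 < May 26? ✓; end May 12 < May 28? ✓; start May 2 < May 14? ✓ → yes.
V: start May 7 < May 26? ✓; end May 15 < May 28? ✓; start May 7 < May 14? ✓ → yes.
Z: start May 14 < May 26? ✓; end May 26 < May 28? ✓; start May 14 < May 14? ✗ → no.
Result: C, F, K, U, V.

C, F, K, U, V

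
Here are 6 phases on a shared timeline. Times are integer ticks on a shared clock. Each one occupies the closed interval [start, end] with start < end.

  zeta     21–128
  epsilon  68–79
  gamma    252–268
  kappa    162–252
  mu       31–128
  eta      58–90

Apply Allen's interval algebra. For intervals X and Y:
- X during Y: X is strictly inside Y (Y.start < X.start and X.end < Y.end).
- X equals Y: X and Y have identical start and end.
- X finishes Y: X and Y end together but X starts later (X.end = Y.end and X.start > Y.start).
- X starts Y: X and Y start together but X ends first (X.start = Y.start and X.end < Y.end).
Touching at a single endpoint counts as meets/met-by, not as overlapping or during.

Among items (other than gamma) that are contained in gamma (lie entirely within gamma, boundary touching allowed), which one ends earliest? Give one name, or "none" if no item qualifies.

none

Target gamma = [252, 268].
epsilon [68, 79] → before → excluded.
eta [58, 90] → before → excluded.
kappa [162, 252] → meets → excluded.
mu [31, 128] → before → excluded.
zeta [21, 128] → before → excluded.
No candidates → none.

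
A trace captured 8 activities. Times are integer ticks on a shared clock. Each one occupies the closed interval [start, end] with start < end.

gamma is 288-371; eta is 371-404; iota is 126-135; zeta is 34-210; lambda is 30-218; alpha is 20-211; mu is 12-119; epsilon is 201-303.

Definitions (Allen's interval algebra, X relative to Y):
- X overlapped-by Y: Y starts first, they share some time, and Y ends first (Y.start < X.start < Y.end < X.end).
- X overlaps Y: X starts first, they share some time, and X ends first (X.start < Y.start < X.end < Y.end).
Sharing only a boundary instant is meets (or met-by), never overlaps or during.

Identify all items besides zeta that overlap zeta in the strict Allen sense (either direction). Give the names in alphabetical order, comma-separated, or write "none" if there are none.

epsilon, mu

Target zeta = [34, 210].
alpha [20, 211] → contains → no.
epsilon [201, 303] → overlapped-by → yes.
eta [371, 404] → after → no.
gamma [288, 371] → after → no.
iota [126, 135] → during → no.
lambda [30, 218] → contains → no.
mu [12, 119] → overlaps → yes.
Result: epsilon, mu.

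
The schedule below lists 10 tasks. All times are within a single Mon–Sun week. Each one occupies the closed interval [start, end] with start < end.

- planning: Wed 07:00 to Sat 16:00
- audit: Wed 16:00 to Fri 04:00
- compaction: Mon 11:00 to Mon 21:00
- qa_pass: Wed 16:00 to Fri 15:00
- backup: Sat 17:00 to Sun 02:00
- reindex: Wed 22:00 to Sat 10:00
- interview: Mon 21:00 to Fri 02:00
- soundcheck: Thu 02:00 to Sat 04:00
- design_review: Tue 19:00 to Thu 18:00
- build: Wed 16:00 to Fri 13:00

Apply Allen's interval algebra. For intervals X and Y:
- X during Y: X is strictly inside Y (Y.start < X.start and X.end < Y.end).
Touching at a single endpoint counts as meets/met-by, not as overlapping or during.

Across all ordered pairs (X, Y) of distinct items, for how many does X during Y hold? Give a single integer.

7

Checking all 90 ordered pairs for relation 'during'; matching pairs in alphabetical order:
(audit, planning): audit during planning ✓
(build, planning): build during planning ✓
(design_review, interview): design_review during interview ✓
(qa_pass, planning): qa_pass during planning ✓
(reindex, planning): reindex during planning ✓
(soundcheck, planning): soundcheck during planning ✓
(soundcheck, reindex): soundcheck during reindex ✓
Count: 7.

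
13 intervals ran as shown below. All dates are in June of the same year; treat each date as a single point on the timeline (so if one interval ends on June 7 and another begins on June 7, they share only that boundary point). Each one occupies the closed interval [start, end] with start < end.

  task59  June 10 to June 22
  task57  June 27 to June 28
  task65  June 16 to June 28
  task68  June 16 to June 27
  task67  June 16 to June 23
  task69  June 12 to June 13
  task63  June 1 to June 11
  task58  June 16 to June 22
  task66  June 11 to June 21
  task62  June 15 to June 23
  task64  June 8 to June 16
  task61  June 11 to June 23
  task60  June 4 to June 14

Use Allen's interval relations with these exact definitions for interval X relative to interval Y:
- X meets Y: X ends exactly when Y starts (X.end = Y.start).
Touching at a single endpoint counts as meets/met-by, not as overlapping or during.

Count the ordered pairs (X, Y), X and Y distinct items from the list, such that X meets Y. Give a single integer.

7

Checking all 156 ordered pairs for relation 'meets'; matching pairs in alphabetical order:
(task63, task61): task63 meets task61 ✓
(task63, task66): task63 meets task66 ✓
(task64, task58): task64 meets task58 ✓
(task64, task65): task64 meets task65 ✓
(task64, task67): task64 meets task67 ✓
(task64, task68): task64 meets task68 ✓
(task68, task57): task68 meets task57 ✓
Count: 7.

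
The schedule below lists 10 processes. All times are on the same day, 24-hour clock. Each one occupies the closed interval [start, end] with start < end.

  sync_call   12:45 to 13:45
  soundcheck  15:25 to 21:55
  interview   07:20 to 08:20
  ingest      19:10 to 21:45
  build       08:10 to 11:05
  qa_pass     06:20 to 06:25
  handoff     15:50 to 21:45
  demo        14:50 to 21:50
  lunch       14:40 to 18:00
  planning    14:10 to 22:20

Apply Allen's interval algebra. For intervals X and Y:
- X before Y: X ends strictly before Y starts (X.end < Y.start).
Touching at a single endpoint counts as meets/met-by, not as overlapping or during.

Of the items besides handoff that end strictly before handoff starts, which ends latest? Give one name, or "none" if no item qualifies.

sync_call

Target handoff = [15:50, 21:45].
build [08:10, 11:05] → before → candidate.
demo [14:50, 21:50] → contains → excluded.
ingest [19:10, 21:45] → finishes → excluded.
interview [07:20, 08:20] → before → candidate.
lunch [14:40, 18:00] → overlaps → excluded.
planning [14:10, 22:20] → contains → excluded.
qa_pass [06:20, 06:25] → before → candidate.
soundcheck [15:25, 21:55] → contains → excluded.
sync_call [12:45, 13:45] → before → candidate.
Among candidates, latest end is 13:45 → sync_call.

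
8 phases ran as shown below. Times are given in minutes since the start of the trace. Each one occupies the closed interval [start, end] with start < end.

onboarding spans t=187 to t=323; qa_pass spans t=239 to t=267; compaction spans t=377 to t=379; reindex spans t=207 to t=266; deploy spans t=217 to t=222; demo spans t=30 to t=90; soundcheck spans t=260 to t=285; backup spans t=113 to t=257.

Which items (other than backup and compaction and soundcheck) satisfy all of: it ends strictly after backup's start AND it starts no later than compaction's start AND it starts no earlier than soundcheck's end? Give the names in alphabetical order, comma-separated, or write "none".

Conditions: its end is strictly after backup's start (X.end > t=113) AND its start is no later than compaction's start (X.start <= t=377) AND its start is no earlier than soundcheck's end (X.start >= t=285).
demo: end t=90 > t=113? ✗; start t=30 <= t=377? ✓; start t=30 >= t=285? ✗ → no.
deploy: end t=222 > t=113? ✓; start t=217 <= t=377? ✓; start t=217 >= t=285? ✗ → no.
onboarding: end t=323 > t=113? ✓; start t=187 <= t=377? ✓; start t=187 >= t=285? ✗ → no.
qa_pass: end t=267 > t=113? ✓; start t=239 <= t=377? ✓; start t=239 >= t=285? ✗ → no.
reindex: end t=266 > t=113? ✓; start t=207 <= t=377? ✓; start t=207 >= t=285? ✗ → no.
Result: none.

none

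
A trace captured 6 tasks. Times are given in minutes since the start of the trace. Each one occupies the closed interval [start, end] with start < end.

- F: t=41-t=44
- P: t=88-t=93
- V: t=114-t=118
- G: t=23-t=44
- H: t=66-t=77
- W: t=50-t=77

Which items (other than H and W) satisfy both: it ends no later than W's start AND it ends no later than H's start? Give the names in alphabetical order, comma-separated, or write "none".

F, G

Conditions: its end is no later than W's start (X.end <= t=50) AND its end is no later than H's start (X.end <= t=66).
F: end t=44 <= t=50? ✓; end t=44 <= t=66? ✓ → yes.
G: end t=44 <= t=50? ✓; end t=44 <= t=66? ✓ → yes.
P: end t=93 <= t=50? ✗; end t=93 <= t=66? ✗ → no.
V: end t=118 <= t=50? ✗; end t=118 <= t=66? ✗ → no.
Result: F, G.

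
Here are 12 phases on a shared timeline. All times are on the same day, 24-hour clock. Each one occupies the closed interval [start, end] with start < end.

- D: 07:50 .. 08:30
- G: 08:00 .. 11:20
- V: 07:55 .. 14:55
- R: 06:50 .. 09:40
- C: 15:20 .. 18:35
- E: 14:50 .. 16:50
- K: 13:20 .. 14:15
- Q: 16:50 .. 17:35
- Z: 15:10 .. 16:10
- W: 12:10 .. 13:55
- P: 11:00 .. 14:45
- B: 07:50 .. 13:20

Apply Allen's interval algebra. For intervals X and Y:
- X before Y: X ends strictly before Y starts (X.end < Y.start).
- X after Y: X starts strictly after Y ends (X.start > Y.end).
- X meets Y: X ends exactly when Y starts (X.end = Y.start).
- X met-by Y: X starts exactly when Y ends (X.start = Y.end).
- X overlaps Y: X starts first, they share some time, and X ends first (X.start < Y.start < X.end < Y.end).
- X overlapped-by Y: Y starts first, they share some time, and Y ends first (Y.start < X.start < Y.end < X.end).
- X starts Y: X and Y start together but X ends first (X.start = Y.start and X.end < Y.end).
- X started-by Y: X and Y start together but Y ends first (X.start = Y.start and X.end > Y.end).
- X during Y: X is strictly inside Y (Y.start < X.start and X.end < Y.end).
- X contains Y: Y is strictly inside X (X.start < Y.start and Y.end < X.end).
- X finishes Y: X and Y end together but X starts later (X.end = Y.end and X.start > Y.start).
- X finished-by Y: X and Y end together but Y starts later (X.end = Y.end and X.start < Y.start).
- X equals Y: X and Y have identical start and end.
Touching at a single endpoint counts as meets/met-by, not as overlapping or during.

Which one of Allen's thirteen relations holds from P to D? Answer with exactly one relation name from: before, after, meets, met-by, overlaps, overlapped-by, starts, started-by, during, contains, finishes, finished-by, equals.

P = [11:00, 14:45]; D = [07:50, 08:30].
Compare endpoints: P.start > D.start, P.start > D.end, P.end > D.start, P.end > D.end.
That pattern is 'after'.

after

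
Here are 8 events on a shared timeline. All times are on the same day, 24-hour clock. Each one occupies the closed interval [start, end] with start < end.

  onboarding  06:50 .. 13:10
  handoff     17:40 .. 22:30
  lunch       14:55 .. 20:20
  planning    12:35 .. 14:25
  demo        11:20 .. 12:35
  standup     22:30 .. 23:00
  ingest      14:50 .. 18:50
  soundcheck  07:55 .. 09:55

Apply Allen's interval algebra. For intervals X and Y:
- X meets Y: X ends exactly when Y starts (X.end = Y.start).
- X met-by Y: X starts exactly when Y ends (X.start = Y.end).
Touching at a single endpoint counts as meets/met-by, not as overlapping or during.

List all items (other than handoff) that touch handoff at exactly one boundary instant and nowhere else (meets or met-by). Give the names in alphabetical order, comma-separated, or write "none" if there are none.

Target handoff = [17:40, 22:30].
demo [11:20, 12:35] → before → no.
ingest [14:50, 18:50] → overlaps → no.
lunch [14:55, 20:20] → overlaps → no.
onboarding [06:50, 13:10] → before → no.
planning [12:35, 14:25] → before → no.
soundcheck [07:55, 09:55] → before → no.
standup [22:30, 23:00] → met-by → yes.
Result: standup.

standup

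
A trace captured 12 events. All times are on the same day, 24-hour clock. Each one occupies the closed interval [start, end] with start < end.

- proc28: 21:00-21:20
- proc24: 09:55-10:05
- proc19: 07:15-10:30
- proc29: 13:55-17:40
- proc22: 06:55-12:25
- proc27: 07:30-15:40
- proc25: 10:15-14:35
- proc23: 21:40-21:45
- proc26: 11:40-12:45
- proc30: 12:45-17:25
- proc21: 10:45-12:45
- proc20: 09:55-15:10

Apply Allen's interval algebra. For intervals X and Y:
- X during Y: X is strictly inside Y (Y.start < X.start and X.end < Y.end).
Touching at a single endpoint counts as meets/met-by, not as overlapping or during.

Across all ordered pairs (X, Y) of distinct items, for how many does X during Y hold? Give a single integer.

13

Checking all 132 ordered pairs for relation 'during'; matching pairs in alphabetical order:
(proc19, proc22): proc19 during proc22 ✓
(proc20, proc27): proc20 during proc27 ✓
(proc21, proc20): proc21 during proc20 ✓
(proc21, proc25): proc21 during proc25 ✓
(proc21, proc27): proc21 during proc27 ✓
(proc24, proc19): proc24 during proc19 ✓
(proc24, proc22): proc24 during proc22 ✓
(proc24, proc27): proc24 during proc27 ✓
(proc25, proc20): proc25 during proc20 ✓
(proc25, proc27): proc25 during proc27 ✓
(proc26, proc20): proc26 during proc20 ✓
(proc26, proc25): proc26 during proc25 ✓
(proc26, proc27): proc26 during proc27 ✓
Count: 13.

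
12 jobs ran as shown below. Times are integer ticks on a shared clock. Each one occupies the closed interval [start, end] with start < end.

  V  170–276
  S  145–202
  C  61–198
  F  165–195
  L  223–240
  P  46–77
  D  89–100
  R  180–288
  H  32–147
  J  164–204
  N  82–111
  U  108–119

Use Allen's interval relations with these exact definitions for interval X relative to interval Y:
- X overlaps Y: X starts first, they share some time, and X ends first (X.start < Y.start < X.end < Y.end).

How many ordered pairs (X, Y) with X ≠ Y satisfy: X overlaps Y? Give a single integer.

Checking all 132 ordered pairs for relation 'overlaps'; matching pairs in alphabetical order:
(C, J): C overlaps J ✓
(C, R): C overlaps R ✓
(C, S): C overlaps S ✓
(C, V): C overlaps V ✓
(F, R): F overlaps R ✓
(F, V): F overlaps V ✓
(H, C): H overlaps C ✓
(H, S): H overlaps S ✓
(J, R): J overlaps R ✓
(J, V): J overlaps V ✓
(N, U): N overlaps U ✓
(P, C): P overlaps C ✓
(S, J): S overlaps J ✓
(S, R): S overlaps R ✓
(S, V): S overlaps V ✓
(V, R): V overlaps R ✓
Count: 16.

16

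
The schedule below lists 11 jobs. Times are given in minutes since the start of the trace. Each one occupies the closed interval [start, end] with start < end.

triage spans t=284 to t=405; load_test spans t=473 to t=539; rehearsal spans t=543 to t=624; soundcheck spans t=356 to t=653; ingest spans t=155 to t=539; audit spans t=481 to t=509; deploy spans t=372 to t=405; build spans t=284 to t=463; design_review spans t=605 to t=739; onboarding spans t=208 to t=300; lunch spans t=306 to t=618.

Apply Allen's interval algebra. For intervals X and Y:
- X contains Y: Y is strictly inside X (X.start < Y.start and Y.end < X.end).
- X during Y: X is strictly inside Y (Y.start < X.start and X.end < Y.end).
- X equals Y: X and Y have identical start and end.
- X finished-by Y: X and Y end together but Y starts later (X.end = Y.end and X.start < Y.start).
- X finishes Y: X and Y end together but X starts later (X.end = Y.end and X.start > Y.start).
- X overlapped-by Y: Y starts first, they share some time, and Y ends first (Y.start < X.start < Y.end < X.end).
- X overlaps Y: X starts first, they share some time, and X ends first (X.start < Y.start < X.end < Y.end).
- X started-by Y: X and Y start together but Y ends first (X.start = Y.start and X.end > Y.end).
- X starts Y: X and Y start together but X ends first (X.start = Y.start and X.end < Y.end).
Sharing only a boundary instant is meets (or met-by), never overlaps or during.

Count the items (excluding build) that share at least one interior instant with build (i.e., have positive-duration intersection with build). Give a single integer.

6

Target build = [t=284, t=463].
audit [t=481, t=509] → after → no.
deploy [t=372, t=405] → during → counts.
design_review [t=605, t=739] → after → no.
ingest [t=155, t=539] → contains → counts.
load_test [t=473, t=539] → after → no.
lunch [t=306, t=618] → overlapped-by → counts.
onboarding [t=208, t=300] → overlaps → counts.
rehearsal [t=543, t=624] → after → no.
soundcheck [t=356, t=653] → overlapped-by → counts.
triage [t=284, t=405] → starts → counts.
Total: 6.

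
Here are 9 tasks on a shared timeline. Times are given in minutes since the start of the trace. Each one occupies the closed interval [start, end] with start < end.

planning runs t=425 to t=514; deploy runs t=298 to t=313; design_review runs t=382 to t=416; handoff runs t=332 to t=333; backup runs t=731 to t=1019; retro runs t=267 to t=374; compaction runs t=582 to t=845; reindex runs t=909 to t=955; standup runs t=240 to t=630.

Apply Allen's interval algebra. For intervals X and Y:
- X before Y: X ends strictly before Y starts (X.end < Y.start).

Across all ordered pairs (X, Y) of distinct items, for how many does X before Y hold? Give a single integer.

26

Checking all 72 ordered pairs for relation 'before'; matching pairs in alphabetical order:
(compaction, reindex): compaction before reindex ✓
(deploy, backup): deploy before backup ✓
(deploy, compaction): deploy before compaction ✓
(deploy, design_review): deploy before design_review ✓
(deploy, handoff): deploy before handoff ✓
(deploy, planning): deploy before planning ✓
(deploy, reindex): deploy before reindex ✓
(design_review, backup): design_review before backup ✓
(design_review, compaction): design_review before compaction ✓
(design_review, planning): design_review before planning ✓
(design_review, reindex): design_review before reindex ✓
(handoff, backup): handoff before backup ✓
(handoff, compaction): handoff before compaction ✓
(handoff, design_review): handoff before design_review ✓
(handoff, planning): handoff before planning ✓
(handoff, reindex): handoff before reindex ✓
(planning, backup): planning before backup ✓
(planning, compaction): planning before compaction ✓
(planning, reindex): planning before reindex ✓
(retro, backup): retro before backup ✓
(retro, compaction): retro before compaction ✓
(retro, design_review): retro before design_review ✓
(retro, planning): retro before planning ✓
(retro, reindex): retro before reindex ✓
... plus 2 further pairs not listed.
Count: 26.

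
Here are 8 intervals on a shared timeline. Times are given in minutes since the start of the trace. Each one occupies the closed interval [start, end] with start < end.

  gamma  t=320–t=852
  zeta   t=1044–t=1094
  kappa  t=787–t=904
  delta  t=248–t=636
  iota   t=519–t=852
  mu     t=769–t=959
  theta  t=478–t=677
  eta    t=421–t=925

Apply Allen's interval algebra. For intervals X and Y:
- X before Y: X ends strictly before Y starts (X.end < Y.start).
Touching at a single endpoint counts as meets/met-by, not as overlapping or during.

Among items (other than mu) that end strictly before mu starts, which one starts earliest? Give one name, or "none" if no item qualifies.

Target mu = [t=769, t=959].
delta [t=248, t=636] → before → candidate.
eta [t=421, t=925] → overlaps → excluded.
gamma [t=320, t=852] → overlaps → excluded.
iota [t=519, t=852] → overlaps → excluded.
kappa [t=787, t=904] → during → excluded.
theta [t=478, t=677] → before → candidate.
zeta [t=1044, t=1094] → after → excluded.
Among candidates, earliest start is t=248 → delta.

delta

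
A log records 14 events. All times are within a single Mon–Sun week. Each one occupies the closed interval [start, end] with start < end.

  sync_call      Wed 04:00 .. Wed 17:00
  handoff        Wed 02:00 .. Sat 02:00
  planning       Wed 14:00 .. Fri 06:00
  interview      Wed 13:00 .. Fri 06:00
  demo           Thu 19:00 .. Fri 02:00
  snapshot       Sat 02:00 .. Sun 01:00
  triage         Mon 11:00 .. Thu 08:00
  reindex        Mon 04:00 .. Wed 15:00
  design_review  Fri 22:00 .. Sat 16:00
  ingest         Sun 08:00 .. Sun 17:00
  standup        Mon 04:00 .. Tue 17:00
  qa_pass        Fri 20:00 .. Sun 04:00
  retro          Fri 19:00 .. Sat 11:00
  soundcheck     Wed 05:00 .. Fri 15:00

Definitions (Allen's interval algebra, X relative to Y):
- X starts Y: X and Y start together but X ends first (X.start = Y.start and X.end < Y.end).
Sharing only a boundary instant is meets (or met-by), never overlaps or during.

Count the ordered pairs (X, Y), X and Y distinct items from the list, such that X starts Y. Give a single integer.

1

Checking all 182 ordered pairs for relation 'starts'; matching pairs in alphabetical order:
(standup, reindex): standup starts reindex ✓
Count: 1.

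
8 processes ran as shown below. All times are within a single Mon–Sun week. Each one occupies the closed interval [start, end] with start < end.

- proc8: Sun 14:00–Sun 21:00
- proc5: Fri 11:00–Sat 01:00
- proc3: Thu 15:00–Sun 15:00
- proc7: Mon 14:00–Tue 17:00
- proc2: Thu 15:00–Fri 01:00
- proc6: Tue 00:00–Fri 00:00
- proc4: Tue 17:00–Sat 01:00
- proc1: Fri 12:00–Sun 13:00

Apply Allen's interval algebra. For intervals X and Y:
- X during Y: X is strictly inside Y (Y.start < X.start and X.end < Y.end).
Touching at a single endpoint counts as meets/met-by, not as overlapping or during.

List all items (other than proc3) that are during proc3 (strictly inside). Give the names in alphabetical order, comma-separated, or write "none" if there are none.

proc1, proc5

Target proc3 = [Thu 15:00, Sun 15:00].
proc1 [Fri 12:00, Sun 13:00] → during → yes.
proc2 [Thu 15:00, Fri 01:00] → starts → no.
proc4 [Tue 17:00, Sat 01:00] → overlaps → no.
proc5 [Fri 11:00, Sat 01:00] → during → yes.
proc6 [Tue 00:00, Fri 00:00] → overlaps → no.
proc7 [Mon 14:00, Tue 17:00] → before → no.
proc8 [Sun 14:00, Sun 21:00] → overlapped-by → no.
Result: proc1, proc5.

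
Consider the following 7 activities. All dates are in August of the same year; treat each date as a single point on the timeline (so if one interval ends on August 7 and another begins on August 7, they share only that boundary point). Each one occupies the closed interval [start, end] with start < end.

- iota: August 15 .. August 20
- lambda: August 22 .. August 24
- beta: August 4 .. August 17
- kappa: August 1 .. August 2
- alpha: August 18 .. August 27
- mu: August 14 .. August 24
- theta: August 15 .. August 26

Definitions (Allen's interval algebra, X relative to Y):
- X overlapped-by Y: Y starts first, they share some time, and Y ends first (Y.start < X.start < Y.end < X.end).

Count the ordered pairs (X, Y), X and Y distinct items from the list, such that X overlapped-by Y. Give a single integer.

7

Checking all 42 ordered pairs for relation 'overlapped-by'; matching pairs in alphabetical order:
(alpha, iota): alpha overlapped-by iota ✓
(alpha, mu): alpha overlapped-by mu ✓
(alpha, theta): alpha overlapped-by theta ✓
(iota, beta): iota overlapped-by beta ✓
(mu, beta): mu overlapped-by beta ✓
(theta, beta): theta overlapped-by beta ✓
(theta, mu): theta overlapped-by mu ✓
Count: 7.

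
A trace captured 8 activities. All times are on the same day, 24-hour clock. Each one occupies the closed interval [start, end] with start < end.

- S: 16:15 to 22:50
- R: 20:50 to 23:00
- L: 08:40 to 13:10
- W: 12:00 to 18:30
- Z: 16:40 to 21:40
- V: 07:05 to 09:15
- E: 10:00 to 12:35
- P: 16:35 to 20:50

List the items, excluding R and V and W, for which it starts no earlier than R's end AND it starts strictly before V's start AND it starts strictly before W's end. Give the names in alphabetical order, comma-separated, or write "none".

none

Conditions: its start is no earlier than R's end (X.start >= 23:00) AND its start is strictly before V's start (X.start < 07:05) AND its start is strictly before W's end (X.start < 18:30).
E: start 10:00 >= 23:00? ✗; start 10:00 < 07:05? ✗; start 10:00 < 18:30? ✓ → no.
L: start 08:40 >= 23:00? ✗; start 08:40 < 07:05? ✗; start 08:40 < 18:30? ✓ → no.
P: start 16:35 >= 23:00? ✗; start 16:35 < 07:05? ✗; start 16:35 < 18:30? ✓ → no.
S: start 16:15 >= 23:00? ✗; start 16:15 < 07:05? ✗; start 16:15 < 18:30? ✓ → no.
Z: start 16:40 >= 23:00? ✗; start 16:40 < 07:05? ✗; start 16:40 < 18:30? ✓ → no.
Result: none.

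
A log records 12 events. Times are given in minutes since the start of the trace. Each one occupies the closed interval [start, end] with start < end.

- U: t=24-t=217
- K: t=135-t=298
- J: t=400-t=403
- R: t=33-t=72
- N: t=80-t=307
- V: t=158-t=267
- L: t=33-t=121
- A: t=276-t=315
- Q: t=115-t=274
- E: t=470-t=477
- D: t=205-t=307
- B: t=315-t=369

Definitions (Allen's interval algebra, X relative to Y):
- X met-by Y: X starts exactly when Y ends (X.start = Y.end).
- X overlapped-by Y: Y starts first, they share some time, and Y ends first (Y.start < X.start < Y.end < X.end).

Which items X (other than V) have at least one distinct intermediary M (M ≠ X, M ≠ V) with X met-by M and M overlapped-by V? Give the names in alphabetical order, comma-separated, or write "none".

none

Target V = [t=158, t=267].
Intermediaries M with M overlapped-by V: D.
Via D — items with X met-by D: none.
Union: none.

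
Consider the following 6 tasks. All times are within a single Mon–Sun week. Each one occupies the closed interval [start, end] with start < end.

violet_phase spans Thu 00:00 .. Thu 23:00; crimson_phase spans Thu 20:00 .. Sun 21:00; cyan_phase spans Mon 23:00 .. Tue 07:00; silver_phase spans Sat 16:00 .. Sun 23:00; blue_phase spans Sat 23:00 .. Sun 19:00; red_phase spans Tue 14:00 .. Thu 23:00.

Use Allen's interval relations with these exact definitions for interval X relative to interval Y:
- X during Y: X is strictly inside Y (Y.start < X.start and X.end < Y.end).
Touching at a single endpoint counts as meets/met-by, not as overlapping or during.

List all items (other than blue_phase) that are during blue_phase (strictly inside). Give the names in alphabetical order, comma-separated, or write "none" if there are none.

none

Target blue_phase = [Sat 23:00, Sun 19:00].
crimson_phase [Thu 20:00, Sun 21:00] → contains → no.
cyan_phase [Mon 23:00, Tue 07:00] → before → no.
red_phase [Tue 14:00, Thu 23:00] → before → no.
silver_phase [Sat 16:00, Sun 23:00] → contains → no.
violet_phase [Thu 00:00, Thu 23:00] → before → no.
Result: none.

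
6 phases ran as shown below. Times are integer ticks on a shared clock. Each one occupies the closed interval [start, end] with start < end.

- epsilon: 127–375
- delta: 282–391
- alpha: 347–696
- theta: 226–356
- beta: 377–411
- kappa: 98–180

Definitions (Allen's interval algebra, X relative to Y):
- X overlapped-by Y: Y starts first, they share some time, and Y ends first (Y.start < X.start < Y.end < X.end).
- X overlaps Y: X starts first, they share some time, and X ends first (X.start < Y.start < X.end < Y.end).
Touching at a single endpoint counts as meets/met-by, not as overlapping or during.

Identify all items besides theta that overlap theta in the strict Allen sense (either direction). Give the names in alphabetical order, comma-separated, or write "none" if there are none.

Target theta = [226, 356].
alpha [347, 696] → overlapped-by → yes.
beta [377, 411] → after → no.
delta [282, 391] → overlapped-by → yes.
epsilon [127, 375] → contains → no.
kappa [98, 180] → before → no.
Result: alpha, delta.

alpha, delta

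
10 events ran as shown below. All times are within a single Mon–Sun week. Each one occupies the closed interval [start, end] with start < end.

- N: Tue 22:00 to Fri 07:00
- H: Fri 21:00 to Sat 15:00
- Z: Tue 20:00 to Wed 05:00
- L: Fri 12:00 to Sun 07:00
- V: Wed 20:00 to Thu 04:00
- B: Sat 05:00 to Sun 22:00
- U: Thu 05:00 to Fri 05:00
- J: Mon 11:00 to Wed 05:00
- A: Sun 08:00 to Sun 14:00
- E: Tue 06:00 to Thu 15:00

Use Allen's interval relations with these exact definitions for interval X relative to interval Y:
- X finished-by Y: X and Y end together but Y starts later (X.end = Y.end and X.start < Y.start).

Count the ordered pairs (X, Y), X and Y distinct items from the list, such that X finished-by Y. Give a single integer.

1

Checking all 90 ordered pairs for relation 'finished-by'; matching pairs in alphabetical order:
(J, Z): J finished-by Z ✓
Count: 1.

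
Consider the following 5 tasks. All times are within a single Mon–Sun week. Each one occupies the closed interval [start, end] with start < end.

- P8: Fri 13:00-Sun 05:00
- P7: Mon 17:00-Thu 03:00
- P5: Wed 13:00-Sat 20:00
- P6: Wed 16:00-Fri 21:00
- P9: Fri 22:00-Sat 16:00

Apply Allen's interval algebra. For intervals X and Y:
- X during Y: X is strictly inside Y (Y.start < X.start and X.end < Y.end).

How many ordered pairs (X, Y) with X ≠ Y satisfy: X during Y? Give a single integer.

Checking all 20 ordered pairs for relation 'during'; matching pairs in alphabetical order:
(P6, P5): P6 during P5 ✓
(P9, P5): P9 during P5 ✓
(P9, P8): P9 during P8 ✓
Count: 3.

3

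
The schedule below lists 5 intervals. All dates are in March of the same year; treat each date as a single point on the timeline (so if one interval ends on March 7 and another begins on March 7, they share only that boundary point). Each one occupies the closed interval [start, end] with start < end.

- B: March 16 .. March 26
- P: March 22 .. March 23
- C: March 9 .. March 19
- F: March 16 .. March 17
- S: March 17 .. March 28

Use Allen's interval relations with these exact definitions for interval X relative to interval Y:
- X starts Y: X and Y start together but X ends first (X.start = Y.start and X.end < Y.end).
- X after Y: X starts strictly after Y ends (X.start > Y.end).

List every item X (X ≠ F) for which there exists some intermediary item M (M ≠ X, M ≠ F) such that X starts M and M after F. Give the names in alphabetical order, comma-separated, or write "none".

Target F = [March 16, March 17].
Intermediaries M with M after F: P.
Via P — items with X starts P: none.
Union: none.

none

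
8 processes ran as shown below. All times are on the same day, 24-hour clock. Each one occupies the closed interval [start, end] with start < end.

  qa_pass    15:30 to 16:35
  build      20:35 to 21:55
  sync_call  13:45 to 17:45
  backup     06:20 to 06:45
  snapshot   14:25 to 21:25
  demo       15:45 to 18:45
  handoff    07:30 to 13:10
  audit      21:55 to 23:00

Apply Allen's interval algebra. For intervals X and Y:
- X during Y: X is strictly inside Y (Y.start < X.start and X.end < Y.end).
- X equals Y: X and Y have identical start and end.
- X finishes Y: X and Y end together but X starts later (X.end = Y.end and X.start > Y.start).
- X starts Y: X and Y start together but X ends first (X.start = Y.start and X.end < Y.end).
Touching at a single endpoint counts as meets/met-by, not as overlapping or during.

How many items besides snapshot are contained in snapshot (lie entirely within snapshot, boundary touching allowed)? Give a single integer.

2

Target snapshot = [14:25, 21:25].
audit [21:55, 23:00] → after → no.
backup [06:20, 06:45] → before → no.
build [20:35, 21:55] → overlapped-by → no.
demo [15:45, 18:45] → during → counts.
handoff [07:30, 13:10] → before → no.
qa_pass [15:30, 16:35] → during → counts.
sync_call [13:45, 17:45] → overlaps → no.
Total: 2.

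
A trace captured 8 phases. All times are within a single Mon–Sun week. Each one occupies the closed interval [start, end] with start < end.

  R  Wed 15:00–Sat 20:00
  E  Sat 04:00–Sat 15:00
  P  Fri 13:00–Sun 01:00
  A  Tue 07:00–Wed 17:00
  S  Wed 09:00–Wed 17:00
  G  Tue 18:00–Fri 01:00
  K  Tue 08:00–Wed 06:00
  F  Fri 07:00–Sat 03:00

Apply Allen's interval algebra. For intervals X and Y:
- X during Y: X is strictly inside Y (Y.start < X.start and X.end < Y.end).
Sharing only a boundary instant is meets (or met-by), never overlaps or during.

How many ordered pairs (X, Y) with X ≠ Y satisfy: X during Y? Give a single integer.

5

Checking all 56 ordered pairs for relation 'during'; matching pairs in alphabetical order:
(E, P): E during P ✓
(E, R): E during R ✓
(F, R): F during R ✓
(K, A): K during A ✓
(S, G): S during G ✓
Count: 5.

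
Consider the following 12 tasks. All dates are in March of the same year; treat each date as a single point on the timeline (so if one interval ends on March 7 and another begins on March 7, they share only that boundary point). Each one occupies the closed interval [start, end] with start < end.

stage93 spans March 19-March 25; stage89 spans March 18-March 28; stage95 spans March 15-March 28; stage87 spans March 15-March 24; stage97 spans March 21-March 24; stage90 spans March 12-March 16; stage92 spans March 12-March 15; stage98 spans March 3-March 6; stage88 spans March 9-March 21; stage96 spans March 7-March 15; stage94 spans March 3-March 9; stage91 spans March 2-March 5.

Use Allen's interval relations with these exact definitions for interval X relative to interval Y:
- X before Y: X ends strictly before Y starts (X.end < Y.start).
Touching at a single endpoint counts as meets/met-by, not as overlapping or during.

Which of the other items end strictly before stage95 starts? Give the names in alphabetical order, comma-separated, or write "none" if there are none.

stage91, stage94, stage98

Target stage95 = [March 15, March 28].
stage87 [March 15, March 24] → starts → no.
stage88 [March 9, March 21] → overlaps → no.
stage89 [March 18, March 28] → finishes → no.
stage90 [March 12, March 16] → overlaps → no.
stage91 [March 2, March 5] → before → yes.
stage92 [March 12, March 15] → meets → no.
stage93 [March 19, March 25] → during → no.
stage94 [March 3, March 9] → before → yes.
stage96 [March 7, March 15] → meets → no.
stage97 [March 21, March 24] → during → no.
stage98 [March 3, March 6] → before → yes.
Result: stage91, stage94, stage98.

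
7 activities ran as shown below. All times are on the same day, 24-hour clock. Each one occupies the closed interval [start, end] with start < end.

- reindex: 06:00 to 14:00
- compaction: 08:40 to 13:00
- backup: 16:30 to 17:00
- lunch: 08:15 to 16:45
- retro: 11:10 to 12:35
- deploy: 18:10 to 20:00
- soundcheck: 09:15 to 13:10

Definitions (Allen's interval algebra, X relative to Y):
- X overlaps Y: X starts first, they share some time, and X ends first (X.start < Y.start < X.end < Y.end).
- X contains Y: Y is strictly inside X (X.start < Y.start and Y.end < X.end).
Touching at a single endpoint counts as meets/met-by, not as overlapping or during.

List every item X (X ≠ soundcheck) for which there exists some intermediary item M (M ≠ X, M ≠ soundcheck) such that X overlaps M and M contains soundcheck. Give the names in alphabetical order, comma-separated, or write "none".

Target soundcheck = [09:15, 13:10].
Intermediaries M with M contains soundcheck: lunch, reindex.
Via lunch — items with X overlaps lunch: reindex.
Via reindex — items with X overlaps reindex: none.
Union: reindex.

reindex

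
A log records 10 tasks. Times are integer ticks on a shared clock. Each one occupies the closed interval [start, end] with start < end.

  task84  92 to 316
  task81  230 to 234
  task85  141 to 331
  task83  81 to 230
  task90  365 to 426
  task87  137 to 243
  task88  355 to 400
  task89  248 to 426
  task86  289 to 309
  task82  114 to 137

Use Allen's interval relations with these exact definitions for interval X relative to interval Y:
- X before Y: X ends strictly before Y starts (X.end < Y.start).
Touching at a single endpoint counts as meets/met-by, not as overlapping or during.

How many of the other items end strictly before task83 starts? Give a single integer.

0

Target task83 = [81, 230].
task81 [230, 234] → met-by → no.
task82 [114, 137] → during → no.
task84 [92, 316] → overlapped-by → no.
task85 [141, 331] → overlapped-by → no.
task86 [289, 309] → after → no.
task87 [137, 243] → overlapped-by → no.
task88 [355, 400] → after → no.
task89 [248, 426] → after → no.
task90 [365, 426] → after → no.
Total: 0.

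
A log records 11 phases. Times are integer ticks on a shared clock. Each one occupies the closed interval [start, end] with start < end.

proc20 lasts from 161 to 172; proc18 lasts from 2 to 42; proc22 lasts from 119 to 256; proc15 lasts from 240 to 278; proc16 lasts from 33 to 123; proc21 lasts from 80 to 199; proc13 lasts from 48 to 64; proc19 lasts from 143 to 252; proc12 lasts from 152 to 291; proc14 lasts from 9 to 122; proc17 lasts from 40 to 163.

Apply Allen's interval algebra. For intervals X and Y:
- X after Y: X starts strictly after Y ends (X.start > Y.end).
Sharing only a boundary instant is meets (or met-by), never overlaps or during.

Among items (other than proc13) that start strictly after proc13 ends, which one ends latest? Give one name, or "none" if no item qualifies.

Target proc13 = [48, 64].
proc12 [152, 291] → after → candidate.
proc14 [9, 122] → contains → excluded.
proc15 [240, 278] → after → candidate.
proc16 [33, 123] → contains → excluded.
proc17 [40, 163] → contains → excluded.
proc18 [2, 42] → before → excluded.
proc19 [143, 252] → after → candidate.
proc20 [161, 172] → after → candidate.
proc21 [80, 199] → after → candidate.
proc22 [119, 256] → after → candidate.
Among candidates, latest end is 291 → proc12.

proc12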